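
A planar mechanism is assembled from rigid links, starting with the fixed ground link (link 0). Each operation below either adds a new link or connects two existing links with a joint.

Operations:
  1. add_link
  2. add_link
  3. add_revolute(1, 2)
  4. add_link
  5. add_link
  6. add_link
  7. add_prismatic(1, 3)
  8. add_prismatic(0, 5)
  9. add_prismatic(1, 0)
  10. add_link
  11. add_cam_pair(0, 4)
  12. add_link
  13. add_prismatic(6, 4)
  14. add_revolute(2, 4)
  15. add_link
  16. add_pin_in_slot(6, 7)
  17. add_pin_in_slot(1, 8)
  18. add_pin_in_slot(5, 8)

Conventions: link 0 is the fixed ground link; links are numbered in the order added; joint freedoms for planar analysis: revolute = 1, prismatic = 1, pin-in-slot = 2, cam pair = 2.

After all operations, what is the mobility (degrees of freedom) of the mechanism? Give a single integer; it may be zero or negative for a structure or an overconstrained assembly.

link 0 = ground. State L|J1|J2 = 1|0|0
+link1  2|0|0
+link2  3|0|0
R(1,2) f=1→J1  3|1|0
+link3  4|1|0
+link4  5|1|0
+link5  6|1|0
P(1,3) f=1→J1  6|2|0
P(0,5) f=1→J1  6|3|0
P(1,0) f=1→J1  6|4|0
+link6  7|4|0
C(0,4) f=2→J2  7|4|1
+link7  8|4|1
P(6,4) f=1→J1  8|5|1
R(2,4) f=1→J1  8|6|1
+link8  9|6|1
PS(6,7) f=2→J2  9|6|2
PS(1,8) f=2→J2  9|6|3
PS(5,8) f=2→J2  9|6|4
M = 3(9−1)−2·6−4 = 24−12−4 = 8

M = 8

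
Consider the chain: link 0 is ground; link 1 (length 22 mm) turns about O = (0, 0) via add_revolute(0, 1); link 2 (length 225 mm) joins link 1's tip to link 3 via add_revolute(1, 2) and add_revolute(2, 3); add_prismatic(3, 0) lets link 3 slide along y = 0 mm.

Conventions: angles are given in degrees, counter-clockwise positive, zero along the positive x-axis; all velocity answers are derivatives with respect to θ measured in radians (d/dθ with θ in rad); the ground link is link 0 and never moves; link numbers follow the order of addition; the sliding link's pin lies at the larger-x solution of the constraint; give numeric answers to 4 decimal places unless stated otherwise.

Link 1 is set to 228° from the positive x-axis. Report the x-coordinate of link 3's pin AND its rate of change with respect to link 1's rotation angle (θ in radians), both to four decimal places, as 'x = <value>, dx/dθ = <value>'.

geometry: r = 22 mm, L = 225 mm, e = 0 mm
crank pin P = (r cos θ, r sin θ) = (-14.720873, -16.349186)
h = r sin θ − e = -16.349186 − 0 = -16.349186
x = r cos θ + √(L² − h²) = -14.720873 + 224.405223 = 209.684350
dx/dθ = −r sin θ − h·r cos θ/√(L² − h²) (θ in radians; h = -16.349186) = 15.276688

x = 209.6843, dx/dθ = 15.2767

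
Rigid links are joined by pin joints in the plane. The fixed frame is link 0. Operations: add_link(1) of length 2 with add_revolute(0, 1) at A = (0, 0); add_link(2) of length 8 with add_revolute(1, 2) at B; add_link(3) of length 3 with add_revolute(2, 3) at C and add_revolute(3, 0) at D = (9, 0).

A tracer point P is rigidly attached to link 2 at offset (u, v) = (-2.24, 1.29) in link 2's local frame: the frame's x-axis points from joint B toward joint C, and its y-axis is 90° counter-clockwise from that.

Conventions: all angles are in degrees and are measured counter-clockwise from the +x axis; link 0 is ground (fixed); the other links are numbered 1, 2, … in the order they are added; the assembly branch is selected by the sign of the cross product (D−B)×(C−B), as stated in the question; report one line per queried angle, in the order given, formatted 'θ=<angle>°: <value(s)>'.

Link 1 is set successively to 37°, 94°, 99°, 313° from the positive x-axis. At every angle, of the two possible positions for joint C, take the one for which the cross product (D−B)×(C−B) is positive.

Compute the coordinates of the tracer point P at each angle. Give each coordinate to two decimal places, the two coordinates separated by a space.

A=(0,0), D=(9.00,0)
θ=37°: B = A + 2.00·(cos37°, sin37°) = (1.5973, 1.2036)
θ=37°: |BD| = 7.4999
θ=37°: circle(B,8.00) ∩ circle(D,3.00): a=7.4167, h=2.9988
θ=37°:   candidates: C₊=(9.3991,2.9733) cross=22.491; C₋=(8.4365,-2.9466) cross=-22.491
θ=37°:   branch + wants cross > 0 → take C=(9.3991,2.9733) (cross=22.491)
θ=37°: ex = (C−B)/|BC| = (0.9752,0.2212); ey = (-0.2212,0.9752)
θ=37°: P = B + -2.24·ex + 1.29·ey = (-0.8726,1.9662)
θ=94°: B = A + 2.00·(cos94°, sin94°) = (-0.1395, 1.9951)
θ=94°: |BD| = 9.3547
θ=94°: circle(B,8.00) ∩ circle(D,3.00): a=7.6171, h=2.4455
θ=94°:   candidates: C₊=(7.8239,2.7598) cross=22.877; C₋=(6.7807,-2.0186) cross=-22.877
θ=94°:   branch + wants cross > 0 → take C=(7.8239,2.7598) (cross=22.877)
θ=94°: ex = (C−B)/|BC| = (0.9954,0.0956); ey = (-0.0956,0.9954)
θ=94°: P = B + -2.24·ex + 1.29·ey = (-2.4926,3.0651)
θ=99°: B = A + 2.00·(cos99°, sin99°) = (-0.3129, 1.9754)
θ=99°: |BD| = 9.5201
θ=99°: circle(B,8.00) ∩ circle(D,3.00): a=7.6487, h=2.3448
θ=99°:   candidates: C₊=(7.6559,2.6820) cross=22.322; C₋=(6.6828,-1.9054) cross=-22.322
θ=99°:   branch + wants cross > 0 → take C=(7.6559,2.6820) (cross=22.322)
θ=99°: ex = (C−B)/|BC| = (0.9961,0.0883); ey = (-0.0883,0.9961)
θ=99°: P = B + -2.24·ex + 1.29·ey = (-2.6581,3.0625)
θ=313°: B = A + 2.00·(cos313°, sin313°) = (1.3640, -1.4627)
θ=313°: |BD| = 7.7748
θ=313°: circle(B,8.00) ∩ circle(D,3.00): a=7.4245, h=2.9795
θ=313°:   candidates: C₊=(8.0954,2.8604) cross=23.165; C₋=(9.2164,-2.9922) cross=-23.165
θ=313°:   branch + wants cross > 0 → take C=(8.0954,2.8604) (cross=23.165)
θ=313°: ex = (C−B)/|BC| = (0.8414,0.5404); ey = (-0.5404,0.8414)
θ=313°: P = B + -2.24·ex + 1.29·ey = (-1.2179,-1.5877)

θ=37°: -0.87 1.97
θ=94°: -2.49 3.07
θ=99°: -2.66 3.06
θ=313°: -1.22 -1.59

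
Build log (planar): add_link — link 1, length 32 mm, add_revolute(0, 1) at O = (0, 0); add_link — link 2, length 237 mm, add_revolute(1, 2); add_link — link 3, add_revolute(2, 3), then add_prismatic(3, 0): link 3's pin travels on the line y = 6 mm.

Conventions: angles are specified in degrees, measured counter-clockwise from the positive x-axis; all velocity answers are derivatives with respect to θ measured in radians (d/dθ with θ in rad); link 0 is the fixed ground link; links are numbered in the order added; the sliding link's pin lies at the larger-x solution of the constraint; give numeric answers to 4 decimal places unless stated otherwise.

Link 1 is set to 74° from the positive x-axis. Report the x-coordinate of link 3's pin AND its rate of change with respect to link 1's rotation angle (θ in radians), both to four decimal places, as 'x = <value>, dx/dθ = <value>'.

geometry: r = 32 mm, L = 237 mm, e = 6 mm
crank pin P = (r cos θ, r sin θ) = (8.820395, 30.760374)
h = r sin θ − e = 30.760374 − 6 = 24.760374
x = r cos θ + √(L² − h²) = 8.820395 + 235.703042 = 244.523437
dx/dθ = −r sin θ − h·r cos θ/√(L² − h²) (θ in radians; h = 24.760374) = -31.686948

x = 244.5234, dx/dθ = -31.6869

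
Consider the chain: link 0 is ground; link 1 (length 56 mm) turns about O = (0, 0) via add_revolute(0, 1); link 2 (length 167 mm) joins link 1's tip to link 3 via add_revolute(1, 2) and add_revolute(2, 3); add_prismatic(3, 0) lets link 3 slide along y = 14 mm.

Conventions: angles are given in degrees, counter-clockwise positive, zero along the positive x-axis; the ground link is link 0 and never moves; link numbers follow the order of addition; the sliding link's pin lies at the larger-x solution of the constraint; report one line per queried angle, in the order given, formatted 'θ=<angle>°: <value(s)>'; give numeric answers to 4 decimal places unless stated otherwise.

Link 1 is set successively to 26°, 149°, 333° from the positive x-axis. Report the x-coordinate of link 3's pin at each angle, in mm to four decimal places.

geometry: r = 56 mm, L = 167 mm, e = 14 mm
θ=26°: crank pin P = (r cos θ, r sin θ) = (50.332467, 24.548784)
θ=26°: h = r sin θ − e = 24.548784 − 14 = 10.548784
θ=26°: x = r cos θ + √(L² − h²) = 50.332467 + 166.666503 = 216.998969
θ=149°: crank pin P = (r cos θ, r sin θ) = (-48.001369, 28.842132)
θ=149°: h = r sin θ − e = 28.842132 − 14 = 14.842132
θ=149°: x = r cos θ + √(L² − h²) = -48.001369 + 166.339145 = 118.337776
θ=333°: crank pin P = (r cos θ, r sin θ) = (49.896365, -25.423468)
θ=333°: h = r sin θ − e = -25.423468 − 14 = -39.423468
θ=333°: x = r cos θ + √(L² − h²) = 49.896365 + 162.279975 = 212.176340

θ=26°: 216.9990
θ=149°: 118.3378
θ=333°: 212.1763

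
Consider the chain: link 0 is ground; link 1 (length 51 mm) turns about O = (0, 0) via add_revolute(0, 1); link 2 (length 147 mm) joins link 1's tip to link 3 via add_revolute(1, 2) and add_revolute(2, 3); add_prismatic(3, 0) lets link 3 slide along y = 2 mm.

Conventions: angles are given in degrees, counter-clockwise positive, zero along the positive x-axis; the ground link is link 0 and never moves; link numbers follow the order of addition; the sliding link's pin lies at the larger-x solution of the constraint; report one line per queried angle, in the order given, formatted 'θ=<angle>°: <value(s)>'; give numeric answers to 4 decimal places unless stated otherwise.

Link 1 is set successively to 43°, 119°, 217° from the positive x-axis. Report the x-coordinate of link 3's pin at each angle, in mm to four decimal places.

geometry: r = 51 mm, L = 147 mm, e = 2 mm
θ=43°: crank pin P = (r cos θ, r sin θ) = (37.299039, 34.781916)
θ=43°: h = r sin θ − e = 34.781916 − 2 = 32.781916
θ=43°: x = r cos θ + √(L² − h²) = 37.299039 + 143.298102 = 180.597141
θ=119°: crank pin P = (r cos θ, r sin θ) = (-24.725291, 44.605605)
θ=119°: h = r sin θ − e = 44.605605 − 2 = 42.605605
θ=119°: x = r cos θ + √(L² − h²) = -24.725291 + 140.690307 = 115.965016
θ=217°: crank pin P = (r cos θ, r sin θ) = (-40.730411, -30.692566)
θ=217°: h = r sin θ − e = -30.692566 − 2 = -32.692566
θ=217°: x = r cos θ + √(L² − h²) = -40.730411 + 143.318513 = 102.588102

θ=43°: 180.5971
θ=119°: 115.9650
θ=217°: 102.5881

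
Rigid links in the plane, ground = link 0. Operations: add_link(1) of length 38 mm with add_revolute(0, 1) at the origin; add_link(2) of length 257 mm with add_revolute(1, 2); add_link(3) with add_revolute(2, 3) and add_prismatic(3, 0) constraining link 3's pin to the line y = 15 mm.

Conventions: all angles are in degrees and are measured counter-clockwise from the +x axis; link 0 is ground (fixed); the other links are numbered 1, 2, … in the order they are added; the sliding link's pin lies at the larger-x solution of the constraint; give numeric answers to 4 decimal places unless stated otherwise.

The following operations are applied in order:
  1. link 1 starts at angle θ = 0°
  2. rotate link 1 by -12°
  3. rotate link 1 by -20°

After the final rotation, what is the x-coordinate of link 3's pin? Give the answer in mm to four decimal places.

geometry: r = 38 mm, L = 257 mm, e = 15 mm; θ starts at 0°
rotate link 1 by -12°: θ ← 0° -12° = -12°
rotate link 1 by -20°: θ ← -12° -20° = -32°
crank pin P = (r cos θ, r sin θ) = (32.225828, -20.136932)
h = r sin θ − e = -20.136932 − 15 = -35.136932
x = r cos θ + √(L² − h²) = 32.225828 + 254.586716 = 286.812544

286.8125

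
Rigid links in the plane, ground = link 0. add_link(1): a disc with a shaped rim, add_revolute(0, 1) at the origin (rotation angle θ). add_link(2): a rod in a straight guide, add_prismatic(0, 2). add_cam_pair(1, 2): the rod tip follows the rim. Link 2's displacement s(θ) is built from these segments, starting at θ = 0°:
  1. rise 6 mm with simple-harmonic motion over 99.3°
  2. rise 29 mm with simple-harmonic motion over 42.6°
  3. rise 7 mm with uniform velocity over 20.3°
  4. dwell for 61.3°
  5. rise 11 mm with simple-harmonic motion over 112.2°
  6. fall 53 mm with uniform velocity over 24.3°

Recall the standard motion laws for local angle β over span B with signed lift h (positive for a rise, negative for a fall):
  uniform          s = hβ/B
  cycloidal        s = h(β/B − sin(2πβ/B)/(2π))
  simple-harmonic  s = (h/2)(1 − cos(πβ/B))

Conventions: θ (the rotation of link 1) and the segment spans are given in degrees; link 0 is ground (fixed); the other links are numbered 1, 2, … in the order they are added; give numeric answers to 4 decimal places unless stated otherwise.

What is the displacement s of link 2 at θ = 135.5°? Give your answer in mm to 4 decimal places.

segment 1 (0° to 99.3°, simple-harmonic, h = 6) is passed completely: s = 0.0000 + (6) = 6.0000
θ = 135.5° falls in segment 2 (99.3° to 141.9°, simple-harmonic, h = 29): β = 135.5 − 99.3 = 36.2°, B = 42.6°; Δs = 29/2·(1 − cos(π·0.8498)) = 27.4147; s = 6.0000 + 27.4147 = 33.4147

33.4147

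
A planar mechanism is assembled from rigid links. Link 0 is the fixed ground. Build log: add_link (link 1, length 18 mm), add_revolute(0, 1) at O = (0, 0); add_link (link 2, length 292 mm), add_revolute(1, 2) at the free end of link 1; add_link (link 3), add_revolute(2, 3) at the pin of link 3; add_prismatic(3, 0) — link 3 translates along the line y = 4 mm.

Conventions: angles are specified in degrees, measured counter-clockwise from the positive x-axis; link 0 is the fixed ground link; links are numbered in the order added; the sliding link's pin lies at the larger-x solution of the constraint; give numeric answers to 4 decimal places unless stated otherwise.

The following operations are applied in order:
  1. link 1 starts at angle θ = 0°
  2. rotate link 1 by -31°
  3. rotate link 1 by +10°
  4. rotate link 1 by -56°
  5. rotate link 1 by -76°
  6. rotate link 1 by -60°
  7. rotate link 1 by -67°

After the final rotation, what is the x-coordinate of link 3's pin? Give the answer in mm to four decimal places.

geometry: r = 18 mm, L = 292 mm, e = 4 mm; θ starts at 0°
rotate link 1 by -31°: θ ← 0° -31° = -31°
rotate link 1 by +10°: θ ← -31° +10° = -21°
rotate link 1 by -56°: θ ← -21° -56° = -77°
rotate link 1 by -76°: θ ← -77° -76° = -153°
rotate link 1 by -60°: θ ← -153° -60° = -213°
rotate link 1 by -67°: θ ← -213° -67° = -280°
crank pin P = (r cos θ, r sin θ) = (3.125667, 17.726540)
h = r sin θ − e = 17.726540 − 4 = 13.726540
x = r cos θ + √(L² − h²) = 3.125667 + 291.677188 = 294.802855

294.8029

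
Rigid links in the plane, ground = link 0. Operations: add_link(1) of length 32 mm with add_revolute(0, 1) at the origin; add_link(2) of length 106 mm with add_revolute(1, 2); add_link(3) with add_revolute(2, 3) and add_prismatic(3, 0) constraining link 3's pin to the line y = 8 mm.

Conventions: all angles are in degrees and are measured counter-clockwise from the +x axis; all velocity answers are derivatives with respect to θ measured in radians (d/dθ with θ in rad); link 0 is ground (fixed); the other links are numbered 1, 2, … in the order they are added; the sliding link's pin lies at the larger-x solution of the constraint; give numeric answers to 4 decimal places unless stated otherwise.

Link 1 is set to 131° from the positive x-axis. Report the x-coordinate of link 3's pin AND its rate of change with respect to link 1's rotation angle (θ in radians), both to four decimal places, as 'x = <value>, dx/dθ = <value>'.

geometry: r = 32 mm, L = 106 mm, e = 8 mm
crank pin P = (r cos θ, r sin θ) = (-20.993889, 24.150707)
h = r sin θ − e = 24.150707 − 8 = 16.150707
x = r cos θ + √(L² − h²) = -20.993889 + 104.762372 = 83.768484
dx/dθ = −r sin θ − h·r cos θ/√(L² − h²) (θ in radians; h = 16.150707) = -20.914181

x = 83.7685, dx/dθ = -20.9142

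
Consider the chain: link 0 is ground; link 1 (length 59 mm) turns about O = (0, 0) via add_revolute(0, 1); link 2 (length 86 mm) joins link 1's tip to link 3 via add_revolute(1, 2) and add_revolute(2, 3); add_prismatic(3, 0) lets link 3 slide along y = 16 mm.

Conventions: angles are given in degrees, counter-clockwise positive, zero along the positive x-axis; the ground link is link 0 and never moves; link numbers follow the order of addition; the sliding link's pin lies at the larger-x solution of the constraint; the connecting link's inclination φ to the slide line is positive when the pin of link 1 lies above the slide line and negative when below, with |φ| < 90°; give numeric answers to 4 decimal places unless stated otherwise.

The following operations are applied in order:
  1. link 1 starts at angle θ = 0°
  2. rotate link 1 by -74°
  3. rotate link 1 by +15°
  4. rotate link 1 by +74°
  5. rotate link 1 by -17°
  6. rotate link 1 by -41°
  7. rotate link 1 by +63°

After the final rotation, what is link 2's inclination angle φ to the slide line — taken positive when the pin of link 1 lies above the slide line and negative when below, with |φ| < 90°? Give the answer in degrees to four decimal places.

geometry: r = 59 mm, L = 86 mm, e = 16 mm; θ starts at 0°
rotate link 1 by -74°: θ ← 0° -74° = -74°
rotate link 1 by +15°: θ ← -74° +15° = -59°
rotate link 1 by +74°: θ ← -59° +74° = 15°
rotate link 1 by -17°: θ ← 15° -17° = -2°
rotate link 1 by -41°: θ ← -2° -41° = -43°
rotate link 1 by +63°: θ ← -43° +63° = 20°
h = r sin θ − e = 20.179188 − 16 = 4.179188
sin φ = h / L = 4.179188 / 86 = 0.04859521
φ = arcsin(0.04859521) = 2.785398°

2.7854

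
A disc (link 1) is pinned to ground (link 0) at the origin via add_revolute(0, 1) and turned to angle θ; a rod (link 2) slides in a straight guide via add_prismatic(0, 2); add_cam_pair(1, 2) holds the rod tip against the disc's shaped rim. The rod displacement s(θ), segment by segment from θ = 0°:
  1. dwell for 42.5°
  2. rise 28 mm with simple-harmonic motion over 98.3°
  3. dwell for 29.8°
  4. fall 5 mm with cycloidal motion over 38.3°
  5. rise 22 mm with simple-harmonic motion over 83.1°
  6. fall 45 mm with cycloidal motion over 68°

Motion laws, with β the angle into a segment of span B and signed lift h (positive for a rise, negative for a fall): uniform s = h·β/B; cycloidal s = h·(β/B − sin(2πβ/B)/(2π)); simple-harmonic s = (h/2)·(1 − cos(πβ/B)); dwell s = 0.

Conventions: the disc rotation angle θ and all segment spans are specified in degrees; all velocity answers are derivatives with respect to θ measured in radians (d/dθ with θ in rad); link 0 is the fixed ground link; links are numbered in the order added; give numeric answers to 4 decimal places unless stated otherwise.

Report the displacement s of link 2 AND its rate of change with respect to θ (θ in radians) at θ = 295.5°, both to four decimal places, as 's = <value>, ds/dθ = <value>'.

segment 1 (0° to 42.5°, dwell): s unchanged at 0.0000
segment 2 (42.5° to 140.8°, simple-harmonic, h = 28) is passed completely: s = 0.0000 + (28) = 28.0000
segment 3 (140.8° to 170.6°, dwell): s unchanged at 28.0000
segment 4 (170.6° to 208.9°, cycloidal, h = -5) is passed completely: s = 28.0000 + (-5) = 23.0000
segment 5 (208.9° to 292°, simple-harmonic, h = 22) is passed completely: s = 23.0000 + (22) = 45.0000
θ = 295.5° falls in segment 6 (292° to 360°, cycloidal, h = -45): β = 295.5 − 292 = 3.5°, B = 68°; Δs = -45·(0.0515 − sin(2π·0.0515)/(2π)) = -0.0402; s = 45.0000 − 0.0402 = 44.9598
velocity in seg [292°–360°] (cycloidal), θ in radians: β = 3.5° = 0.0611 rad, B = 68° = 1.1868 rad; ds/dθ = (h/B)(1 − cos(2πβ/B)) = ((-45)/1.1868)(1 − cos(2π·0.0515)) = -1.965558 mm/rad

s = 44.9598, ds/dθ = -1.9656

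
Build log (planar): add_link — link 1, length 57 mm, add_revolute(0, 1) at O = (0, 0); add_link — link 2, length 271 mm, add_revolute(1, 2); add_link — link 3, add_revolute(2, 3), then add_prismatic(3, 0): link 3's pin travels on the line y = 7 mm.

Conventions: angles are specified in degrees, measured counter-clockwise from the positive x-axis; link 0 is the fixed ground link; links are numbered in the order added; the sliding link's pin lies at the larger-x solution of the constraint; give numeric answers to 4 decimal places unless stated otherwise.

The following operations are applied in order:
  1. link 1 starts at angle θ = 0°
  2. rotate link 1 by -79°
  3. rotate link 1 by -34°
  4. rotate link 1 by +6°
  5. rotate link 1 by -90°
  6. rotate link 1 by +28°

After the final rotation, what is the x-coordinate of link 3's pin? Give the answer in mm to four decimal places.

geometry: r = 57 mm, L = 271 mm, e = 7 mm; θ starts at 0°
rotate link 1 by -79°: θ ← 0° -79° = -79°
rotate link 1 by -34°: θ ← -79° -34° = -113°
rotate link 1 by +6°: θ ← -113° +6° = -107°
rotate link 1 by -90°: θ ← -107° -90° = -197°
rotate link 1 by +28°: θ ← -197° +28° = -169°
crank pin P = (r cos θ, r sin θ) = (-55.952749, -10.876113)
h = r sin θ − e = -10.876113 − 7 = -17.876113
x = r cos θ + √(L² − h²) = -55.952749 + 270.409772 = 214.457022

214.4570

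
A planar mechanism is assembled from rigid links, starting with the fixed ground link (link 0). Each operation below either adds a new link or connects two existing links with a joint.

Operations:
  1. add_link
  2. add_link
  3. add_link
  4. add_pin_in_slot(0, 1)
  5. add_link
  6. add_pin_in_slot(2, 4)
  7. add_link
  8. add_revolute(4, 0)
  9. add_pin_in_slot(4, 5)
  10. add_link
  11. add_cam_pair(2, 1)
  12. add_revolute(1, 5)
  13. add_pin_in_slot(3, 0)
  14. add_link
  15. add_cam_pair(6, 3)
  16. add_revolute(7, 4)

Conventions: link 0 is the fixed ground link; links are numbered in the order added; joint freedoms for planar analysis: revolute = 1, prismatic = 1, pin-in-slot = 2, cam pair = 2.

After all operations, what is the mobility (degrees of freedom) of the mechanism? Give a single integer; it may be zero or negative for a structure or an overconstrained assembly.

ground; <1,0,0>
#1 <2,0,0>
#2 <3,0,0>
#3 <4,0,0>
PS:0↔1 J2 <4,0,1>
#4 <5,0,1>
PS:2↔4 J2 <5,0,2>
#5 <6,0,2>
R:4↔0 J1 <6,1,2>
PS:4↔5 J2 <6,1,3>
#6 <7,1,3>
C:2↔1 J2 <7,1,4>
R:1↔5 J1 <7,2,4>
PS:3↔0 J2 <7,2,5>
#7 <8,2,5>
C:6↔3 J2 <8,2,6>
R:7↔4 J1 <8,3,6>
3×7 − 2×3 − 1×6 = 9

M = 9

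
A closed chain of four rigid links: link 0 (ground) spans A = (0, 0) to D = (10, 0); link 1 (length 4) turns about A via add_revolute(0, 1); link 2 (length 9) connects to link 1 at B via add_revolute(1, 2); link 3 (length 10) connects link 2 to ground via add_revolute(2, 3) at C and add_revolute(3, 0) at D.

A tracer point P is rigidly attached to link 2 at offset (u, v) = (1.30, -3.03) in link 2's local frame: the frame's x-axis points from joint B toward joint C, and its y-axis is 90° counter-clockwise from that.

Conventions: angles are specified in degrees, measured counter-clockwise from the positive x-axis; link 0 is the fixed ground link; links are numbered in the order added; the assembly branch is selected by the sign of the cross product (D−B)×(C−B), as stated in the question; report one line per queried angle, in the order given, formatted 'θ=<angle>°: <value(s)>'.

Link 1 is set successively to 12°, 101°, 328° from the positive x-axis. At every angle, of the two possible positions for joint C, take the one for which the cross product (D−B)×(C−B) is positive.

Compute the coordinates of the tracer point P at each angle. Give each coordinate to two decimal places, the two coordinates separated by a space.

A=(0,0), D=(10.00,0)
θ=12°: B = A + 4.00·(cos12°, sin12°) = (3.9126, 0.8316)
θ=12°: |BD| = 6.1440
θ=12°: circle(B,9.00) ∩ circle(D,10.00): a=1.5257, h=8.8697
θ=12°:   candidates: C₊=(6.6249,9.4132) cross=54.495; C₋=(4.2237,-8.1630) cross=-54.495
θ=12°:   branch + wants cross > 0 → take C=(6.6249,9.4132) (cross=54.495)
θ=12°: ex = (C−B)/|BC| = (0.3014,0.9535); ey = (-0.9535,0.3014)
θ=12°: P = B + 1.30·ex + -3.03·ey = (7.1935,1.1581)
θ=101°: B = A + 4.00·(cos101°, sin101°) = (-0.7632, 3.9265)
θ=101°: |BD| = 11.4571
θ=101°: circle(B,9.00) ∩ circle(D,10.00): a=4.8994, h=7.5496
θ=101°:   candidates: C₊=(6.4268,9.3398) cross=86.496; C₋=(1.2521,-4.8450) cross=-86.496
θ=101°:   branch + wants cross > 0 → take C=(6.4268,9.3398) (cross=86.496)
θ=101°: ex = (C−B)/|BC| = (0.7989,0.6015); ey = (-0.6015,0.7989)
θ=101°: P = B + 1.30·ex + -3.03·ey = (2.0978,2.2878)
θ=328°: B = A + 4.00·(cos328°, sin328°) = (3.3922, -2.1197)
θ=328°: |BD| = 6.9395
θ=328°: circle(B,9.00) ∩ circle(D,10.00): a=2.1007, h=8.7514
θ=328°:   candidates: C₊=(2.7194,6.8551) cross=60.730; C₋=(8.0657,-9.8111) cross=-60.730
θ=328°:   branch + wants cross > 0 → take C=(2.7194,6.8551) (cross=60.730)
θ=328°: ex = (C−B)/|BC| = (-0.0748,0.9972); ey = (-0.9972,-0.0748)
θ=328°: P = B + 1.30·ex + -3.03·ey = (6.3165,-0.5968)

θ=12°: 7.19 1.16
θ=101°: 2.10 2.29
θ=328°: 6.32 -0.60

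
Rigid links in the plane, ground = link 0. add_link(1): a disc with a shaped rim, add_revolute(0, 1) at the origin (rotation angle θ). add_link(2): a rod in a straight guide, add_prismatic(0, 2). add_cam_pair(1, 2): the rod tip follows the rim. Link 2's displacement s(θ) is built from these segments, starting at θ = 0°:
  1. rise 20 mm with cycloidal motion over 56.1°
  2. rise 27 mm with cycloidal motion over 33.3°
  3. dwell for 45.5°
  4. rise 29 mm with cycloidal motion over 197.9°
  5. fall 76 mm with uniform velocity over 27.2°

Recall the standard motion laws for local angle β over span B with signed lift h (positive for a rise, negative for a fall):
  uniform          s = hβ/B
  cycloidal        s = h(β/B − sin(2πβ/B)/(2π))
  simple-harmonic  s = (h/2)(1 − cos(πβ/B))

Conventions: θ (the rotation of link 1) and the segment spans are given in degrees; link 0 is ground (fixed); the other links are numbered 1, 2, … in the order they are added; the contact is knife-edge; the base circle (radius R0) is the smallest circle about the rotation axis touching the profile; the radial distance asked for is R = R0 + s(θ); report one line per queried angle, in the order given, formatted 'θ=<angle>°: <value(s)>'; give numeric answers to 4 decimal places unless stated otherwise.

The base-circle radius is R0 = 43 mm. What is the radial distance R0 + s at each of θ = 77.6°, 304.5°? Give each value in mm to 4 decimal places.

segment 1 (0° to 56.1°, cycloidal, h = 20) is passed completely: s = 0.0000 + (20) = 20.0000
θ = 77.6° falls in segment 2 (56.1° to 89.4°, cycloidal, h = 27): β = 77.6 − 56.1 = 21.5°, B = 33.3°; Δs = 27·(0.6456 − sin(2π·0.6456)/(2π)) = 20.8385; s = 20.0000 + 20.8385 = 40.8385
segment 2 (56.1° to 89.4°, cycloidal, h = 27) is passed completely: s = 20.0000 + (27) = 47.0000
segment 3 (89.4° to 134.9°, dwell): s unchanged at 47.0000
θ = 304.5° falls in segment 4 (134.9° to 332.8°, cycloidal, h = 29): β = 304.5 − 134.9 = 169.6°, B = 197.9°; Δs = 29·(0.8570 − sin(2π·0.8570)/(2π)) = 28.4641; s = 47.0000 + 28.4641 = 75.4641
θ=77.6°: R = R0 + s = 43 + 40.8385 = 83.8385
θ=304.5°: R = R0 + s = 43 + 75.4641 = 118.4641

θ=77.6°: 83.8385
θ=304.5°: 118.4641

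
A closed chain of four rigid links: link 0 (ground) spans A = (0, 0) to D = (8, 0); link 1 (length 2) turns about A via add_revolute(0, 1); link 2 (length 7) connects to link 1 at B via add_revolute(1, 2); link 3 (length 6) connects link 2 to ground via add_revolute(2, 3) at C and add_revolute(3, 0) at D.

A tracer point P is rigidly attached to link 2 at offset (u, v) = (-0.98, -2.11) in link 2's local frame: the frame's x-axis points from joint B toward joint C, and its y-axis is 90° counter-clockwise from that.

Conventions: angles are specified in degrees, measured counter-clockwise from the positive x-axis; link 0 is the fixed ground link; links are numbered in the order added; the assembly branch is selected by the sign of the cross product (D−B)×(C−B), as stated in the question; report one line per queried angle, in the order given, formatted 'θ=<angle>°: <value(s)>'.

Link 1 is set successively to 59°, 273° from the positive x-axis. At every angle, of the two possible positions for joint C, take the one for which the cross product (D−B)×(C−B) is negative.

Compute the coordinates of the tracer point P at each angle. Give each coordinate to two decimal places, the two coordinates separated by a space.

A=(0,0), D=(8.00,0)
θ=59°: B = A + 2.00·(cos59°, sin59°) = (1.0301, 1.7143)
θ=59°: |BD| = 7.1777
θ=59°: circle(B,7.00) ∩ circle(D,6.00): a=4.4944, h=5.3666
θ=59°:   candidates: C₊=(6.6762,5.8521) cross=38.520; C₋=(4.1126,-4.5704) cross=-38.520
θ=59°:   branch - wants cross < 0 → take C=(4.1126,-4.5704) (cross=-38.520)
θ=59°: ex = (C−B)/|BC| = (0.4404,-0.8978); ey = (0.8978,0.4404)
θ=59°: P = B + -0.98·ex + -2.11·ey = (-1.2959,1.6650)
θ=273°: B = A + 2.00·(cos273°, sin273°) = (0.1047, -1.9973)
θ=273°: |BD| = 8.1440
θ=273°: circle(B,7.00) ∩ circle(D,6.00): a=4.8701, h=5.0281
θ=273°:   candidates: C₊=(3.5930,4.0716) cross=40.949; C₋=(6.0592,-5.6774) cross=-40.949
θ=273°:   branch - wants cross < 0 → take C=(6.0592,-5.6774) (cross=-40.949)
θ=273°: ex = (C−B)/|BC| = (0.8506,-0.5257); ey = (0.5257,0.8506)
θ=273°: P = B + -0.98·ex + -2.11·ey = (-1.8383,-3.2769)

θ=59°: -1.30 1.67
θ=273°: -1.84 -3.28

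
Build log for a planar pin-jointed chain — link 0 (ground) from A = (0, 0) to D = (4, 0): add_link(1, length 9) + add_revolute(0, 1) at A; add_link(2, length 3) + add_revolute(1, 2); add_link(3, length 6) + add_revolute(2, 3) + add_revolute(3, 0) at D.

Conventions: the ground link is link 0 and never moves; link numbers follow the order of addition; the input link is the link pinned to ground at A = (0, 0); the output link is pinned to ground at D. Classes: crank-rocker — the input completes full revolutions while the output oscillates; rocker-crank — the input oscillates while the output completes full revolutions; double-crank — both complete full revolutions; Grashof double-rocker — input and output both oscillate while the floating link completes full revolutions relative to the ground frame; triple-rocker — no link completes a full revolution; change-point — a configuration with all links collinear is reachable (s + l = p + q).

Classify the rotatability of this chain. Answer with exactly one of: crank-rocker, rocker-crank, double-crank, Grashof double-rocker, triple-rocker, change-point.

lengths: ground=4, input=9, coupler=3, output=6
sorted: s=3 (shortest), l=9 (longest), p+q=10
s + l = 12 vs p + q = 10
s + l > p + q → non-Grashof → no link fully rotates → triple-rocker

triple-rocker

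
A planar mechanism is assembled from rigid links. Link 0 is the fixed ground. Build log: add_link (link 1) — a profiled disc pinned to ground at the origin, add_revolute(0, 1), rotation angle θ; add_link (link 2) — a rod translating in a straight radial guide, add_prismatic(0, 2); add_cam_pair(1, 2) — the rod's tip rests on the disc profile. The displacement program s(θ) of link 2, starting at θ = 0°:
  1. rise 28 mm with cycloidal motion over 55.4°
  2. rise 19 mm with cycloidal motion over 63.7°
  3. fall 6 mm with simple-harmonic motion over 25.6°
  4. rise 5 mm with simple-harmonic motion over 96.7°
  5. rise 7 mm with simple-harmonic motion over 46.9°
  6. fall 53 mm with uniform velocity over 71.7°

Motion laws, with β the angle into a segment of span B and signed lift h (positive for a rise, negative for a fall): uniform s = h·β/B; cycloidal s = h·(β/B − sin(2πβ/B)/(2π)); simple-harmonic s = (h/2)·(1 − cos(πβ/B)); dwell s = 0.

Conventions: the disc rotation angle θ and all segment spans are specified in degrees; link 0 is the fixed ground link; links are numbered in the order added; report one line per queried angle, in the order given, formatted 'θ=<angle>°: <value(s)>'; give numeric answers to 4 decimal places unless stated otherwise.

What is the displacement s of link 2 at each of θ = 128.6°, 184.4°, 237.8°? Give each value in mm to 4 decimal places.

seg 1 [0°–55.4°] cycloidal, h=28: full span → s += 28 → s = 28.0000
seg 2 [55.4°–119.1°] cycloidal, h=19: full span → s += 19 → s = 47.0000
seg 3 [119.1°–144.7°] simple-harmonic, h=-6: θ=128.6° here. β=9.5, B=25.6. -6/2·(1 − cos(π·0.3711)) = -1.8180 → s = 45.1820
seg 3 [119.1°–144.7°] simple-harmonic, h=-6: full span → s += -6 → s = 41.0000
seg 4 [144.7°–241.4°] simple-harmonic, h=5: θ=184.4° here. β=39.7, B=96.7. 5/2·(1 − cos(π·0.4105)) = 1.8067 → s = 42.8067
seg 4 [144.7°–241.4°] simple-harmonic, h=5: θ=237.8° here. β=93.1, B=96.7. 5/2·(1 − cos(π·0.9628)) = 4.9829 → s = 45.9829

θ=128.6°: 45.1820
θ=184.4°: 42.8067
θ=237.8°: 45.9829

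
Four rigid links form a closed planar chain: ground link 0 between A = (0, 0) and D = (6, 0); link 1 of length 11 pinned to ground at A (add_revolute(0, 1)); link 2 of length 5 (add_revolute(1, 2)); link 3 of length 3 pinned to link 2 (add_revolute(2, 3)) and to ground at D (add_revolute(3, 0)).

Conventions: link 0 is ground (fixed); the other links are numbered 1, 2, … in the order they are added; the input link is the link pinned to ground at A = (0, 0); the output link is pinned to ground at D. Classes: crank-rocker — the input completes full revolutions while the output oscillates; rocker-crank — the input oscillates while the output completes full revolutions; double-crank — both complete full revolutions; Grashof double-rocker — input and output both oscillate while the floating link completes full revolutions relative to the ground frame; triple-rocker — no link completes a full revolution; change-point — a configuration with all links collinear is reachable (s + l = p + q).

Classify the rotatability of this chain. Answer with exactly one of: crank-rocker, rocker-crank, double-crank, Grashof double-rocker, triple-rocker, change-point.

lengths: ground=6, input=11, coupler=5, output=3
sorted: s=3 (shortest), l=11 (longest), p+q=11
s + l = 14 vs p + q = 11
s + l > p + q → non-Grashof → no link fully rotates → triple-rocker

triple-rocker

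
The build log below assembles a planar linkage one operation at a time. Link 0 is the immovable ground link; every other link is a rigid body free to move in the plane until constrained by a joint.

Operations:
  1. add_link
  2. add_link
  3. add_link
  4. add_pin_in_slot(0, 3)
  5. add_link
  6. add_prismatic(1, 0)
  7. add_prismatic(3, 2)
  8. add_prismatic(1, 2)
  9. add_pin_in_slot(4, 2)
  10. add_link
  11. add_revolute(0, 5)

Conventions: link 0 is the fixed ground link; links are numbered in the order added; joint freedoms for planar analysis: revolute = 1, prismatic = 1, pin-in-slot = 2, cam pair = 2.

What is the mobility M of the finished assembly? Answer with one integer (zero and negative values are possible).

L=1 J1=0 J2=0
add link → L=2 J1=0 J2=0
add link → L=3 J1=0 J2=0
add link → L=4 J1=0 J2=0
PS@0,3 dof=2 J2 → L=4 J1=0 J2=1
add link → L=5 J1=0 J2=1
P@1,0 dof=1 J1 → L=5 J1=1 J2=1
P@3,2 dof=1 J1 → L=5 J1=2 J2=1
P@1,2 dof=1 J1 → L=5 J1=3 J2=1
PS@4,2 dof=2 J2 → L=5 J1=3 J2=2
add link → L=6 J1=3 J2=2
R@0,5 dof=1 J1 → L=6 J1=4 J2=2
M=3(L−1)−2J1−J2=3·5−2·4−2=5

M = 5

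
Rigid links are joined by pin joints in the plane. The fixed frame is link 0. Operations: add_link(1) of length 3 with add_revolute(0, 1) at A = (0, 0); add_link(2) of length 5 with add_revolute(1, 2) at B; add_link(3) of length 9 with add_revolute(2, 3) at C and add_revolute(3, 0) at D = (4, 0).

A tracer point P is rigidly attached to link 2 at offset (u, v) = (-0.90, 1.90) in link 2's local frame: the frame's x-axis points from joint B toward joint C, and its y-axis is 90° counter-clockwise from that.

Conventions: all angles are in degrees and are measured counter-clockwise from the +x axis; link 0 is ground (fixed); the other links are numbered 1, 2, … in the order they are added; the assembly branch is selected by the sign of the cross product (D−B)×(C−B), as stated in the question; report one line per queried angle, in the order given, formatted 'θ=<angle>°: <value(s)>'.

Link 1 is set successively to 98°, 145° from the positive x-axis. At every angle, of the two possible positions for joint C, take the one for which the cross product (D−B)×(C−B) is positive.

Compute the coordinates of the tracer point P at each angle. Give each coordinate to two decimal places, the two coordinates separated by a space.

A=(0,0), D=(4.00,0)
θ=98°: B = A + 3.00·(cos98°, sin98°) = (-0.4175, 2.9708)
θ=98°: |BD| = 5.3235
θ=98°: circle(B,5.00) ∩ circle(D,9.00): a=-2.5979, h=4.2721
θ=98°:   candidates: C₊=(-0.1892,7.9656) cross=22.743; C₋=(-4.9573,0.8755) cross=-22.743
θ=98°:   branch + wants cross > 0 → take C=(-0.1892,7.9656) (cross=22.743)
θ=98°: ex = (C−B)/|BC| = (0.0457,0.9990); ey = (-0.9990,0.0457)
θ=98°: P = B + -0.90·ex + 1.90·ey = (-2.3566,2.1585)
θ=145°: B = A + 3.00·(cos145°, sin145°) = (-2.4575, 1.7207)
θ=145°: |BD| = 6.6828
θ=145°: circle(B,5.00) ∩ circle(D,9.00): a=-0.8485, h=4.9275
θ=145°:   candidates: C₊=(-2.0086,6.7005) cross=32.929; C₋=(-4.5461,-2.8221) cross=-32.929
θ=145°:   branch + wants cross > 0 → take C=(-2.0086,6.7005) (cross=32.929)
θ=145°: ex = (C−B)/|BC| = (0.0898,0.9960); ey = (-0.9960,0.0898)
θ=145°: P = B + -0.90·ex + 1.90·ey = (-4.4306,0.9949)

θ=98°: -2.36 2.16
θ=145°: -4.43 0.99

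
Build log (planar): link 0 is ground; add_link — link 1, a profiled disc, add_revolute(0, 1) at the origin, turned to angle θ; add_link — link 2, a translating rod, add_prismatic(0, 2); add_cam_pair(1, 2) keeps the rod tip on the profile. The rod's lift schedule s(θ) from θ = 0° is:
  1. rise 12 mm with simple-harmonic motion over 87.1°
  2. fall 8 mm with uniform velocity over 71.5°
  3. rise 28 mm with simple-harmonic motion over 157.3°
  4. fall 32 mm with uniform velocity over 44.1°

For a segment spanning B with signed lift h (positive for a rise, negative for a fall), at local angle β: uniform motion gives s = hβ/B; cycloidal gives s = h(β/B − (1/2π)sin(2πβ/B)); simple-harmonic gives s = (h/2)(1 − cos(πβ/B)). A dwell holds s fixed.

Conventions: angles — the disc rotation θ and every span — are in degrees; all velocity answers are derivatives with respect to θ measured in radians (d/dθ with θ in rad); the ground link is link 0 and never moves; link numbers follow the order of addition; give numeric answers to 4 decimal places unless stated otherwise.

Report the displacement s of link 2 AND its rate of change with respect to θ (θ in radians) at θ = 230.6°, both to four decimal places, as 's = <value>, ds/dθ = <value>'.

seg 1 [0°–87.1°] simple-harmonic, h=12: full span → s += 12 → s = 12.0000
seg 2 [87.1°–158.6°] uniform, h=-8: full span → s += -8 → s = 4.0000
seg 3 [158.6°–315.9°] simple-harmonic, h=28: θ=230.6° here. β=72, B=157.3. 28/2·(1 − cos(π·0.4577)) = 12.1461 → s = 16.1461
velocity in seg [158.6°–315.9°] (simple-harmonic), θ in radians: β = 72° = 1.2566 rad, B = 157.3° = 2.7454 rad; ds/dθ = (πh/(2B)) sin(πβ/B) = (π·28/(2·2.7454)) sin(π·0.4577) = 15.879256 mm/rad

s = 16.1461, ds/dθ = 15.8793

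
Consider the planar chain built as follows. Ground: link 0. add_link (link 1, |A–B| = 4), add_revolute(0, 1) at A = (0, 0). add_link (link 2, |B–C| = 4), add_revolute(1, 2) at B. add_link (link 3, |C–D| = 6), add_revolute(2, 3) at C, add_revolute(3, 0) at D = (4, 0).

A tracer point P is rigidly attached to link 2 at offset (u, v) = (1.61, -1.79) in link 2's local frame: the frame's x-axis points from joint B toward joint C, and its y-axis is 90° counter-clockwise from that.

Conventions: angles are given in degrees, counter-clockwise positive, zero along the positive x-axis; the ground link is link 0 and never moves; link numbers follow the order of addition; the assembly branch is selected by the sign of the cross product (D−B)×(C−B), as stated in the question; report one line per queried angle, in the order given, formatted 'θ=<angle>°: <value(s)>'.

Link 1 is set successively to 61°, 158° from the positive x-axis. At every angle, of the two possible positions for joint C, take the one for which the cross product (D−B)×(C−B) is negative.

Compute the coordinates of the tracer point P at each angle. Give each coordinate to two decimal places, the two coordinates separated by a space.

A=(0,0), D=(4.00,0)
θ=61°: B = A + 4.00·(cos61°, sin61°) = (1.9392, 3.4985)
θ=61°: |BD| = 4.0603
θ=61°: circle(B,4.00) ∩ circle(D,6.00): a=-0.4327, h=3.9765
θ=61°:   candidates: C₊=(5.1459,5.8896) cross=16.146; C₋=(-1.7067,1.8531) cross=-16.146
θ=61°:   branch - wants cross < 0 → take C=(-1.7067,1.8531) (cross=-16.146)
θ=61°: ex = (C−B)/|BC| = (-0.9115,-0.4113); ey = (0.4113,-0.9115)
θ=61°: P = B + 1.61·ex + -1.79·ey = (-0.2646,4.4678)
θ=158°: B = A + 4.00·(cos158°, sin158°) = (-3.7087, 1.4984)
θ=158°: |BD| = 7.8530
θ=158°: circle(B,4.00) ∩ circle(D,6.00): a=2.6531, h=2.9935
θ=158°:   candidates: C₊=(-0.5332,3.9307) cross=23.508; C₋=(-1.6756,-1.9463) cross=-23.508
θ=158°:   branch - wants cross < 0 → take C=(-1.6756,-1.9463) (cross=-23.508)
θ=158°: ex = (C−B)/|BC| = (0.5083,-0.8612); ey = (0.8612,0.5083)
θ=158°: P = B + 1.61·ex + -1.79·ey = (-4.4319,-0.7979)

θ=61°: -0.26 4.47
θ=158°: -4.43 -0.80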